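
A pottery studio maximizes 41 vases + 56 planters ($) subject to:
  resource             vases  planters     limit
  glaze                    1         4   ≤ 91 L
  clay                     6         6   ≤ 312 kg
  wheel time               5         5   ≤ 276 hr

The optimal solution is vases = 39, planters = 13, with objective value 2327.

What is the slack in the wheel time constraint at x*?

wheel time used = 5·39 + 5·13 = 260; slack = 276 − 260 = 16.

16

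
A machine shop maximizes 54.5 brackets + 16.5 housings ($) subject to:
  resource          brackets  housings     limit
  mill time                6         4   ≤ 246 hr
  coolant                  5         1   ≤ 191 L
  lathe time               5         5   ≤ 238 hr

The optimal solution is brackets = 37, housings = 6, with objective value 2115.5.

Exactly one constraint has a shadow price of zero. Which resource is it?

mill time: 246/246 (binding)
coolant: 191/191 (binding)
lathe time: 215/238 (slack 23)
By complementary slackness, a constraint with positive slack has shadow price 0 → lathe time.

lathe time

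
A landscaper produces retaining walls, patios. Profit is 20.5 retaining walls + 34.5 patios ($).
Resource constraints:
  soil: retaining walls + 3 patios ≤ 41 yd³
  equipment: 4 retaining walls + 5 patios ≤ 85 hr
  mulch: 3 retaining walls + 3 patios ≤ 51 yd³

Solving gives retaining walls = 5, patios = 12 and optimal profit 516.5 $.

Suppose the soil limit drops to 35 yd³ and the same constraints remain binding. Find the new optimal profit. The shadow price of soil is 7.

Δb = -6, so new z* = 516.5 + (7)·(-6) = 516.5 − 42 = 474.5.

474.5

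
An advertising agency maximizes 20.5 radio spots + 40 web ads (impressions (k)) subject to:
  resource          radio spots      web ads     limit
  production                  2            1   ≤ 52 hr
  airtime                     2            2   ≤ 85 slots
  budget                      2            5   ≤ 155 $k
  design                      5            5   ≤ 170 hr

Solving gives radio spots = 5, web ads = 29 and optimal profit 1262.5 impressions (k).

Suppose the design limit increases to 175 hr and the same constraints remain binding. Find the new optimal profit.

Binding: budget and design. Non-binding: production (13 unused), airtime (17 unused).
Slack constraints have shadow price 0 (complementary slackness).
Dual feasibility on the basic columns requires 2·y_budget + 5·y_design = 20.5, 5·y_budget + 5·y_design = 40.
This yields shadow prices y_budget = 6.5, y_design = 1.5.
Δz = y_design·Δb = 1.5 × (5) = 7.5, so new z* = 1262.5 + 7.5 = 1270.

1270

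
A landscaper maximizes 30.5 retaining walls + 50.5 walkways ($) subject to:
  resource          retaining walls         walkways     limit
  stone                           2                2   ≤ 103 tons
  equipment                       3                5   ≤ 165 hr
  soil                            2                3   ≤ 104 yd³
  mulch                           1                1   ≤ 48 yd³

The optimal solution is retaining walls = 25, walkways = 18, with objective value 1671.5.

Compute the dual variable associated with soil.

1

At the optimum: stone uses 86 of 103 (slack = 17); equipment uses 165 of 165 (binding); soil uses 104 of 104 (binding); mulch uses 43 of 48 (slack = 5).
Since stone, mulch are not tight, their duals are 0.
Dual feasibility on the basic columns requires 3·y_equipment + 2·y_soil = 30.5, 5·y_equipment + 3·y_soil = 50.5.
This yields shadow prices y_equipment = 9.5, y_soil = 1.
Shadow price of soil = 1.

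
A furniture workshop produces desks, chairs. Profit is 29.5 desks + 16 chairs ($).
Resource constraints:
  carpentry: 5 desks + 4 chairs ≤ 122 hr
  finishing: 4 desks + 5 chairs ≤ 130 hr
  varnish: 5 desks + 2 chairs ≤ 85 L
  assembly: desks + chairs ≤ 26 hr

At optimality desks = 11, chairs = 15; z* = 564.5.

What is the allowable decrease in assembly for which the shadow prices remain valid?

9

Binding constraints: varnish, assembly. The basis is B = [[5,2],[1,1]] with det 3.
Per unit decrease in assembly, x* moves by d = (0.6667, -1.6667).
The basis stays optimal until chairs reaches 0; allowable decrease = 9 hr.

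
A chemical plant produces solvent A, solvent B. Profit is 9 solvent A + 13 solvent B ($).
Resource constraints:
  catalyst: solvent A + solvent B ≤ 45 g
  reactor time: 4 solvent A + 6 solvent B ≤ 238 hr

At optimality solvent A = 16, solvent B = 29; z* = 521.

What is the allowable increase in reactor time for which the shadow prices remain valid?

32

Binding constraints: catalyst, reactor time. The basis is B = [[1,1],[4,6]] with det 2.
Per unit increase in reactor time, x* moves by d = (-0.5, 0.5).
The basis stays optimal until solvent A reaches 0; allowable increase = 32 hr.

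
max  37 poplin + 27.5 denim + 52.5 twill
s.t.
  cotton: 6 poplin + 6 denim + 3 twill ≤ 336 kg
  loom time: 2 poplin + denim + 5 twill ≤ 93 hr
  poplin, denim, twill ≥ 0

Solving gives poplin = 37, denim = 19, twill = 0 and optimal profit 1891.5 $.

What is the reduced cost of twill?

-4

Both cotton and loom time are binding at x*.
From A_Bᵀ y = c: 6·y_cotton + 2·y_loom time = 37; 6·y_cotton + 1·y_loom time = 27.5.
This yields shadow prices y_cotton = 3, y_loom time = 9.5.
Reduced cost of twill: c₃ − yᵀa₃ = 52.5 − (3·3 + 9.5·5) = 52.5 − 56.5 = -4.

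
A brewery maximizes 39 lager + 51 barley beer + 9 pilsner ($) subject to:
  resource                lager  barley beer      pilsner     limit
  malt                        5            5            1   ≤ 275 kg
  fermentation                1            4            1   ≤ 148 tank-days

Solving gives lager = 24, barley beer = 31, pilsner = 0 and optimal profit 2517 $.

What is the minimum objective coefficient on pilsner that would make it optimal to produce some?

11

Both malt and fermentation are binding at x*.
Dual feasibility on the basic columns requires 5·y_malt + 1·y_fermentation = 39, 5·y_malt + 4·y_fermentation = 51.
Solving: y_malt = 7, y_fermentation = 4.
pilsner enters the basis when its profit ≥ yᵀa₃ = 7·1 + 4·1 = 11.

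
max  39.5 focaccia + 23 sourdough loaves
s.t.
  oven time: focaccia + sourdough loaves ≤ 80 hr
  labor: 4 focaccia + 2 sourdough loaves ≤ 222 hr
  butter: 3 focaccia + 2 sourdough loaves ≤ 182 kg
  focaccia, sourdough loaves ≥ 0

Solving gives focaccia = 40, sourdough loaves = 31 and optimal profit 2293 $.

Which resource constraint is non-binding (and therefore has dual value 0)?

oven time

oven time: 71/80 (slack 9)
labor: 222/222 (binding)
butter: 182/182 (binding)
By complementary slackness, a constraint with positive slack has shadow price 0 → oven time.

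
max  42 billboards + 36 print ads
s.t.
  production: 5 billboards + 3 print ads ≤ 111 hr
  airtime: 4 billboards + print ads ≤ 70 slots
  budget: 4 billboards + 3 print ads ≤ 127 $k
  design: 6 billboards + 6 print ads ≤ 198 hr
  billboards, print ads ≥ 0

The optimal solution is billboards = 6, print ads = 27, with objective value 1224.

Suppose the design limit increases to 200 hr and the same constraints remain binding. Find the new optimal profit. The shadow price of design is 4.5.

1233

Δb = 2, so new z* = 1224 + (4.5)·(2) = 1224 + 9 = 1233.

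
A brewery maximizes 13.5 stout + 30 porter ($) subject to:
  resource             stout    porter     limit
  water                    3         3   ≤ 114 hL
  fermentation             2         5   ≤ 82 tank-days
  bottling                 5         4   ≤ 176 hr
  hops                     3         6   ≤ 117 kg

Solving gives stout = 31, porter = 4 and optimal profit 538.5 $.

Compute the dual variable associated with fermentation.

3

Check each constraint at x*: water 105/114 (slack 9); fermentation 82/82 (tight); bottling 171/176 (slack 5); hops 117/117 (tight).
By complementary slackness, y = 0 for the non-binding constraints.
From A_Bᵀ y = c: 2·y_fermentation + 3·y_hops = 13.5; 5·y_fermentation + 6·y_hops = 30.
→ y_fermentation = 3 and y_hops = 2.5.
Shadow price of fermentation = 3.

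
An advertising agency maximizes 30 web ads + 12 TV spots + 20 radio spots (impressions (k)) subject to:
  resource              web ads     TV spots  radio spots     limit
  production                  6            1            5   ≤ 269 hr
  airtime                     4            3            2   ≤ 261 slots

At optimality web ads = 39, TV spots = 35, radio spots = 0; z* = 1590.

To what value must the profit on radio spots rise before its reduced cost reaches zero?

At the optimum: production uses 269 of 269 (binding); airtime uses 261 of 261 (binding).
The binding rows give the dual system: 6·y_production + 4·y_airtime = 30 and 1·y_production + 3·y_airtime = 12.
→ y_production = 3 and y_airtime = 3.
radio spots enters the basis when its profit ≥ yᵀa₃ = 3·5 + 3·2 = 21.

21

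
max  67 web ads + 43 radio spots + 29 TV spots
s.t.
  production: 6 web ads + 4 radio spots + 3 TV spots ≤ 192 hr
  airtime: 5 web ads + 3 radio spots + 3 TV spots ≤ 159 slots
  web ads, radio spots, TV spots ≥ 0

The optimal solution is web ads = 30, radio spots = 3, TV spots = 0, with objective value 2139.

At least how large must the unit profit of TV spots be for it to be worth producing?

36

Check each constraint at x*: production 192/192 (tight); airtime 159/159 (tight).
The binding rows give the dual system: 6·y_production + 5·y_airtime = 67 and 4·y_production + 3·y_airtime = 43.
Solving: y_production = 7, y_airtime = 5.
TV spots enters the basis when its profit ≥ yᵀa₃ = 7·3 + 5·3 = 36.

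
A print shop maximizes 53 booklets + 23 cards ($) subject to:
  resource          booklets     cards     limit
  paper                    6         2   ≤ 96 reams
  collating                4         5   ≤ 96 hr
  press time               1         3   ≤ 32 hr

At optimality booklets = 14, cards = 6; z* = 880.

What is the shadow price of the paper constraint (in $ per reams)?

At the optimum: paper uses 96 of 96 (binding); collating uses 86 of 96 (slack = 10); press time uses 32 of 32 (binding).
Since collating is not tight, its dual is 0.
The binding rows give the dual system: 6·y_paper + 1·y_press time = 53 and 2·y_paper + 3·y_press time = 23.
Solving: y_paper = 8.5, y_press time = 2.
Shadow price of paper = 8.5.

8.5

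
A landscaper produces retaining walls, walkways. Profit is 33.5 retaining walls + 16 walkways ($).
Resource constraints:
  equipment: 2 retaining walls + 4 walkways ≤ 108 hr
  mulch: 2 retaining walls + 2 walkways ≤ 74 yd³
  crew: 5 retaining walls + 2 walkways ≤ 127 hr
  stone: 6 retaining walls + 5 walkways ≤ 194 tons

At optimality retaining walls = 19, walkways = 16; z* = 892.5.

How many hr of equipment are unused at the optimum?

equipment used = 2·19 + 4·16 = 102; slack = 108 − 102 = 6.

6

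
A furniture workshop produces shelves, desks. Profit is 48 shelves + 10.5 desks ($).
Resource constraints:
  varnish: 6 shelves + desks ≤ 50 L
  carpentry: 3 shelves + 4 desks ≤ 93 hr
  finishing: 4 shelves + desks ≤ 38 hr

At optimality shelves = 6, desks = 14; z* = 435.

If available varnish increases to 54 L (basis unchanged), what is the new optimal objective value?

447

Check each constraint at x*: varnish 50/50 (tight); carpentry 74/93 (slack 19); finishing 38/38 (tight).
Slack constraints have shadow price 0 (complementary slackness).
The binding rows give the dual system: 6·y_varnish + 4·y_finishing = 48 and 1·y_varnish + 1·y_finishing = 10.5.
→ y_varnish = 3 and y_finishing = 7.5.
Δz = y_varnish·Δb = 3 × (4) = 12, so new z* = 435 + 12 = 447.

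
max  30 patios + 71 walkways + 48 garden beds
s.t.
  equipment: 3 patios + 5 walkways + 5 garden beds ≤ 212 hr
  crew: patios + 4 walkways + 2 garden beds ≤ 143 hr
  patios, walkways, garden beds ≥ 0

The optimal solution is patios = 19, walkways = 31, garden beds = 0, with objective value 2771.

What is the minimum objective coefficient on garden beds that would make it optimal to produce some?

At the optimum: equipment uses 212 of 212 (binding); crew uses 143 of 143 (binding).
Dual feasibility on the basic columns requires 3·y_equipment + 1·y_crew = 30, 5·y_equipment + 4·y_crew = 71.
→ y_equipment = 7 and y_crew = 9.
garden beds enters the basis when its profit ≥ yᵀa₃ = 7·5 + 9·2 = 53.

53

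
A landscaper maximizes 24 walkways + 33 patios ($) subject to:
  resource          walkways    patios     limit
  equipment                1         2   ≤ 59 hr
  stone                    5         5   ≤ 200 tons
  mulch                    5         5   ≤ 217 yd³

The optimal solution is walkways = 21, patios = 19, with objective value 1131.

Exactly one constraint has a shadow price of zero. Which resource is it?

mulch

equipment: 59/59 (binding)
stone: 200/200 (binding)
mulch: 200/217 (slack 17)
By complementary slackness, a constraint with positive slack has shadow price 0 → mulch.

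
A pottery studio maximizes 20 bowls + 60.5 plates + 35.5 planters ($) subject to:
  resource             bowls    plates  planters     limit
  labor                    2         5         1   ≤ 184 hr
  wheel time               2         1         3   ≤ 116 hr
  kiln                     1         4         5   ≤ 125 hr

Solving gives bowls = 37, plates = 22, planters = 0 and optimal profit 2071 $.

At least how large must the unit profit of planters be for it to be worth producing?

41.5

Check each constraint at x*: labor 184/184 (tight); wheel time 96/116 (slack 20); kiln 125/125 (tight).
By complementary slackness, y = 0 for the non-binding constraint.
From A_Bᵀ y = c: 2·y_labor + 1·y_kiln = 20; 5·y_labor + 4·y_kiln = 60.5.
Solving: y_labor = 6.5, y_kiln = 7.
planters enters the basis when its profit ≥ yᵀa₃ = 6.5·1 + 7·5 = 41.5.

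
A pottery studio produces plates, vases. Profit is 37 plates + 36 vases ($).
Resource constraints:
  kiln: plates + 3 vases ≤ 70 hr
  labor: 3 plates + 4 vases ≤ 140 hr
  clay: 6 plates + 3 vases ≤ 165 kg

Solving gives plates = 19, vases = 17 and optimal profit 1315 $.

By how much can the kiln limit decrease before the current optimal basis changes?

42.5

Binding constraints: kiln, clay. The basis is B = [[1,3],[6,3]] with det -15.
Per unit decrease in kiln, x* moves by d = (0.2, -0.4).
The basis stays optimal until vases reaches 0; allowable decrease = 42.5 hr.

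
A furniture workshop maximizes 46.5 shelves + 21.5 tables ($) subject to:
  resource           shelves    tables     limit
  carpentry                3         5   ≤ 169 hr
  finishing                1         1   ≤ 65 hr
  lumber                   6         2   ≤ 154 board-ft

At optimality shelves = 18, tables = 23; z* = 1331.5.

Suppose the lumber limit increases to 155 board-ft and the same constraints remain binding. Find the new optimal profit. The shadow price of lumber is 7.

Δb = 1, so new z* = 1331.5 + (7)·(1) = 1331.5 + 7 = 1338.5.

1338.5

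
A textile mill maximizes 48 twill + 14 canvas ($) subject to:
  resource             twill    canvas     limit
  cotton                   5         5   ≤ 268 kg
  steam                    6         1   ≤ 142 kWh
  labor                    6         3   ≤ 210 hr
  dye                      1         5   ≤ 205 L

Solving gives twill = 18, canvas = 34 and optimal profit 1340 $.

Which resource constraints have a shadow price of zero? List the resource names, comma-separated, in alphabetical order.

cotton: 260/268 (slack 8)
steam: 142/142 (binding)
labor: 210/210 (binding)
dye: 188/205 (slack 17)
By complementary slackness, a constraint with positive slack has shadow price 0 → cotton, dye.

cotton, dye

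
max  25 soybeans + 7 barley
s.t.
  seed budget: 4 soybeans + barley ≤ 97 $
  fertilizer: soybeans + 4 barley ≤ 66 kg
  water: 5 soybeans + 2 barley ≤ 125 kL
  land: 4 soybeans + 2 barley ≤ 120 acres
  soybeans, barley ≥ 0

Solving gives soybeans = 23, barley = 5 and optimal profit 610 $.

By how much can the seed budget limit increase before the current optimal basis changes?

Binding constraints: seed budget, water. The basis is B = [[4,1],[5,2]] with det 3.
Per unit increase in seed budget, x* moves by d = (0.6667, -1.6667).
The basis stays optimal until barley reaches 0; allowable increase = 3 $.

3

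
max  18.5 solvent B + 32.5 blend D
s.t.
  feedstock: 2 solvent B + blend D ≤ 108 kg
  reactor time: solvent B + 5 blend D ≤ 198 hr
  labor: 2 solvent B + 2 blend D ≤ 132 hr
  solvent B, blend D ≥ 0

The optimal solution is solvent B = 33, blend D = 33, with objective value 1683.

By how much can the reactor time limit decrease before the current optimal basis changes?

Binding constraints: reactor time, labor. The basis is B = [[1,5],[2,2]] with det -8.
Per unit decrease in reactor time, x* moves by d = (0.25, -0.25).
The basis stays optimal until feedstock becomes binding; allowable decrease = 36 hr.

36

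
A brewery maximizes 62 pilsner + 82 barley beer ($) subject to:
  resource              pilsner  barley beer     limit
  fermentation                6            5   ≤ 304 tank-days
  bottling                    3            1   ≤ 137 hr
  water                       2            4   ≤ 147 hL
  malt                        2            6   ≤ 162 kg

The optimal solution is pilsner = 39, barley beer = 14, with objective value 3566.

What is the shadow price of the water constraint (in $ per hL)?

At the optimum: fermentation uses 304 of 304 (binding); bottling uses 131 of 137 (slack = 6); water uses 134 of 147 (slack = 13); malt uses 162 of 162 (binding).
By complementary slackness, y = 0 for the non-binding constraints.
Dual feasibility on the basic columns requires 6·y_fermentation + 2·y_malt = 62, 5·y_fermentation + 6·y_malt = 82.
This yields shadow prices y_fermentation = 8, y_malt = 7.
Shadow price of water = 0.

0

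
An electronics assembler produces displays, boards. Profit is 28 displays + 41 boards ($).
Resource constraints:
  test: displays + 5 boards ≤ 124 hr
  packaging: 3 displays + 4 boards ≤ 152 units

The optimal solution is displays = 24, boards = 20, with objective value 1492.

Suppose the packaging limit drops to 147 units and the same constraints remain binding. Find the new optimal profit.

At the optimum: test uses 124 of 124 (binding); packaging uses 152 of 152 (binding).
Dual feasibility on the basic columns requires 1·y_test + 3·y_packaging = 28, 5·y_test + 4·y_packaging = 41.
→ y_test = 1 and y_packaging = 9.
Δz = y_packaging·Δb = 9 × (-5) = -45, so new z* = 1492 − 45 = 1447.

1447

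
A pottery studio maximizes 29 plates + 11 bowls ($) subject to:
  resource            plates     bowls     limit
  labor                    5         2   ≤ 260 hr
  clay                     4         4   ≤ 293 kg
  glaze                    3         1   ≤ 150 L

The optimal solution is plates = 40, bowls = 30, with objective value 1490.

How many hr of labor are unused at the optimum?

labor used = 5·40 + 2·30 = 260; slack = 260 − 260 = 0.

0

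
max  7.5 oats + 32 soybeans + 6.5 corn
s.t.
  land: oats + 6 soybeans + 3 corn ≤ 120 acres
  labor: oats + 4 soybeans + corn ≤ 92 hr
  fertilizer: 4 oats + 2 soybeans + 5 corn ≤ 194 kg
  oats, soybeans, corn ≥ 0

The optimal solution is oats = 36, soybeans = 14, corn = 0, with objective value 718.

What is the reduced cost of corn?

Check each constraint at x*: land 120/120 (tight); labor 92/92 (tight); fertilizer 172/194 (slack 22).
Since fertilizer is not tight, its dual is 0.
The binding rows give the dual system: 1·y_land + 1·y_labor = 7.5 and 6·y_land + 4·y_labor = 32.
→ y_land = 1 and y_labor = 6.5.
Reduced cost of corn: c₃ − yᵀa₃ = 6.5 − (1·3 + 6.5·1) = 6.5 − 9.5 = -3.

-3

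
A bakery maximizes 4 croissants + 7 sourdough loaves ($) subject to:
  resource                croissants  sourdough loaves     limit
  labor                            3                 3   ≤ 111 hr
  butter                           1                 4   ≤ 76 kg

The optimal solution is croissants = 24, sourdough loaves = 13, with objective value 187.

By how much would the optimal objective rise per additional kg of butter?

At the optimum: labor uses 111 of 111 (binding); butter uses 76 of 76 (binding).
From A_Bᵀ y = c: 3·y_labor + 1·y_butter = 4; 3·y_labor + 4·y_butter = 7.
→ y_labor = 1 and y_butter = 1.
Shadow price of butter = 1.

1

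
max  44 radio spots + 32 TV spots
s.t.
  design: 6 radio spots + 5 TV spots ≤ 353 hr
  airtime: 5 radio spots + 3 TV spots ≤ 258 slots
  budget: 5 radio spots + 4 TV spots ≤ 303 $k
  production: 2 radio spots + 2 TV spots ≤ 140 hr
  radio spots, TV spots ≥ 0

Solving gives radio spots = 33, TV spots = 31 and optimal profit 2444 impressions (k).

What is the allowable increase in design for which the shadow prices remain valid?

19.6

Binding constraints: design, airtime. The basis is B = [[6,5],[5,3]] with det -7.
Per unit increase in design, x* moves by d = (-0.4286, 0.7143).
The basis stays optimal until budget becomes binding; allowable increase = 19.6 hr.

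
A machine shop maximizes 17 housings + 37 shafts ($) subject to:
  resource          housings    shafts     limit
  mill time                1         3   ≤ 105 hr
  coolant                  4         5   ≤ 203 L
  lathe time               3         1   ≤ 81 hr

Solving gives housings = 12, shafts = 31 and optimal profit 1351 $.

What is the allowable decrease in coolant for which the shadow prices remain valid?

Binding constraints: mill time, coolant. The basis is B = [[1,3],[4,5]] with det -7.
Per unit decrease in coolant, x* moves by d = (-0.4286, 0.1429).
The basis stays optimal until housings reaches 0; allowable decrease = 28 L.

28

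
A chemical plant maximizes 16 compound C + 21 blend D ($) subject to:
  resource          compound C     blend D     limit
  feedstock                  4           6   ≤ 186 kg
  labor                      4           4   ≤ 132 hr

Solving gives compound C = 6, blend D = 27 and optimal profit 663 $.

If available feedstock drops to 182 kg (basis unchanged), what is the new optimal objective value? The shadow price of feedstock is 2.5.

Δb = -4, so new z* = 663 + (2.5)·(-4) = 663 − 10 = 653.

653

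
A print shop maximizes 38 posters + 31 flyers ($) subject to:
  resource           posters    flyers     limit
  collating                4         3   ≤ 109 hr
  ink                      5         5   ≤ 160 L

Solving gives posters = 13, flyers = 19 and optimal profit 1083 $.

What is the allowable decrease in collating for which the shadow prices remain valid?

Binding constraints: collating, ink. The basis is B = [[4,3],[5,5]] with det 5.
Per unit decrease in collating, x* moves by d = (-1, 1).
The basis stays optimal until posters reaches 0; allowable decrease = 13 hr.

13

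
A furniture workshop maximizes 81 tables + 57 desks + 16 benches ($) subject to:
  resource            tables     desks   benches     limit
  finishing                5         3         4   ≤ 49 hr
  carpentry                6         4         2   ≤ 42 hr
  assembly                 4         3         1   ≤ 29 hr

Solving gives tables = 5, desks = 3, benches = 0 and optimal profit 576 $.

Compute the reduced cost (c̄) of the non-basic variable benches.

-8

Binding: carpentry and assembly. Non-binding: finishing (15 unused).
By complementary slackness, y = 0 for the non-binding constraint.
From A_Bᵀ y = c: 6·y_carpentry + 4·y_assembly = 81; 4·y_carpentry + 3·y_assembly = 57.
This yields shadow prices y_carpentry = 7.5, y_assembly = 9.
Reduced cost of benches: c₃ − yᵀa₃ = 16 − (7.5·2 + 9·1) = 16 − 24 = -8.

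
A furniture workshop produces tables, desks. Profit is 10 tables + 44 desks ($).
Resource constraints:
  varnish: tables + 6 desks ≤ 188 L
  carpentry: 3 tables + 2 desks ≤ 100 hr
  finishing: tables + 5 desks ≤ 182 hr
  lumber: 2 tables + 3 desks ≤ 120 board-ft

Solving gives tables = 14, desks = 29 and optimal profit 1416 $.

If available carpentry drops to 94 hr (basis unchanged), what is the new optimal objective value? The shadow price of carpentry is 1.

1410

Δb = -6, so new z* = 1416 + (1)·(-6) = 1416 − 6 = 1410.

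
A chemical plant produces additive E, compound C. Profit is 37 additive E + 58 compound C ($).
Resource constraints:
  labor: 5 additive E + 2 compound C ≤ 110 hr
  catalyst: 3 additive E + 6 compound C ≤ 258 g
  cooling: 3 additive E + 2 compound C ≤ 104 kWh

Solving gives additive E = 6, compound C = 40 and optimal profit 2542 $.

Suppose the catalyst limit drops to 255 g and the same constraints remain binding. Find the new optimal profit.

Binding: labor and catalyst. Non-binding: cooling (6 unused).
By complementary slackness, y = 0 for the non-binding constraint.
From A_Bᵀ y = c: 5·y_labor + 3·y_catalyst = 37; 2·y_labor + 6·y_catalyst = 58.
This yields shadow prices y_labor = 2, y_catalyst = 9.
Δz = y_catalyst·Δb = 9 × (-3) = -27, so new z* = 2542 − 27 = 2515.

2515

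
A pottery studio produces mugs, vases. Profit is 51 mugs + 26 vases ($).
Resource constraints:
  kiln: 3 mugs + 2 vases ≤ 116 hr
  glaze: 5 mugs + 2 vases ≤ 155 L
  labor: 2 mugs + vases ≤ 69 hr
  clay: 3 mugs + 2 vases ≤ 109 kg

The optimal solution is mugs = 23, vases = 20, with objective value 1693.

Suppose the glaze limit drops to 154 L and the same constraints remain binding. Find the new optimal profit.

1687

At the optimum: kiln uses 109 of 116 (slack = 7); glaze uses 155 of 155 (binding); labor uses 66 of 69 (slack = 3); clay uses 109 of 109 (binding).
By complementary slackness, y = 0 for the non-binding constraints.
The binding rows give the dual system: 5·y_glaze + 3·y_clay = 51 and 2·y_glaze + 2·y_clay = 26.
→ y_glaze = 6 and y_clay = 7.
Δz = y_glaze·Δb = 6 × (-1) = -6, so new z* = 1693 − 6 = 1687.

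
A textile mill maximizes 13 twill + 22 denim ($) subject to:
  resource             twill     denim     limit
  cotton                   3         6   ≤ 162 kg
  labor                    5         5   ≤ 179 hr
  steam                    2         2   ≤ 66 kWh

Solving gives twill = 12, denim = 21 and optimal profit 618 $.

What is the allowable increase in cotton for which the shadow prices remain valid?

Binding constraints: cotton, steam. The basis is B = [[3,6],[2,2]] with det -6.
Per unit increase in cotton, x* moves by d = (-0.3333, 0.3333).
The basis stays optimal until twill reaches 0; allowable increase = 36 kg.

36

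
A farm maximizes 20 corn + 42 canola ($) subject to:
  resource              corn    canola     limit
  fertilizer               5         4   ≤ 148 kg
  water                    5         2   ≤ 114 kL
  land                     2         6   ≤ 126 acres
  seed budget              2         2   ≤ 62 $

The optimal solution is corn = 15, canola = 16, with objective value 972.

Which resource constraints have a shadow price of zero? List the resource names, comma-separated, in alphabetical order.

fertilizer, water

fertilizer: 139/148 (slack 9)
water: 107/114 (slack 7)
land: 126/126 (binding)
seed budget: 62/62 (binding)
By complementary slackness, a constraint with positive slack has shadow price 0 → fertilizer, water.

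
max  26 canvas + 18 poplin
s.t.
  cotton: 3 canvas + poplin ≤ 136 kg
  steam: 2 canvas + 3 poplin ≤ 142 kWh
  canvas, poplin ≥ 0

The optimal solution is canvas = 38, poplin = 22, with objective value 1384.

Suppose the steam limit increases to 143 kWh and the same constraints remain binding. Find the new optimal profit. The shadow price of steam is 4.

Δb = 1, so new z* = 1384 + (4)·(1) = 1384 + 4 = 1388.

1388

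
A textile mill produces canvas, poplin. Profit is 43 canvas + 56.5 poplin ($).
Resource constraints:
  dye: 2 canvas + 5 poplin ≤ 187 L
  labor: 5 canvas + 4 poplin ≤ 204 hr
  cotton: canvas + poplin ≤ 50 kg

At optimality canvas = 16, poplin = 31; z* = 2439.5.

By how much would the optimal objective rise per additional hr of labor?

At the optimum: dye uses 187 of 187 (binding); labor uses 204 of 204 (binding); cotton uses 47 of 50 (slack = 3).
By complementary slackness, y = 0 for the non-binding constraint.
The binding rows give the dual system: 2·y_dye + 5·y_labor = 43 and 5·y_dye + 4·y_labor = 56.5.
This yields shadow prices y_dye = 6.5, y_labor = 6.
Shadow price of labor = 6.

6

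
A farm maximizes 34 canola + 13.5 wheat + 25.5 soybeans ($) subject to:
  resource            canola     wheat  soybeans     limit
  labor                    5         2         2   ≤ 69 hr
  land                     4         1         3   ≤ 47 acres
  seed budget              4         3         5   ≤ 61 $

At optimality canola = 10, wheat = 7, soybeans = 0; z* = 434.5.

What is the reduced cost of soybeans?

At the optimum: labor uses 64 of 69 (slack = 5); land uses 47 of 47 (binding); seed budget uses 61 of 61 (binding).
By complementary slackness, y = 0 for the non-binding constraint.
Dual feasibility on the basic columns requires 4·y_land + 4·y_seed budget = 34, 1·y_land + 3·y_seed budget = 13.5.
→ y_land = 6 and y_seed budget = 2.5.
Reduced cost of soybeans: c₃ − yᵀa₃ = 25.5 − (6·3 + 2.5·5) = 25.5 − 30.5 = -5.

-5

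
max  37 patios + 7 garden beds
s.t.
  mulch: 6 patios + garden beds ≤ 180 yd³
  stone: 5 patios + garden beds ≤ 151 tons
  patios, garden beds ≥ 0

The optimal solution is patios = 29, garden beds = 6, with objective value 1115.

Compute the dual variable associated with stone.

5

Both mulch and stone are binding at x*.
The binding rows give the dual system: 6·y_mulch + 5·y_stone = 37 and 1·y_mulch + 1·y_stone = 7.
Solving: y_mulch = 2, y_stone = 5.
Shadow price of stone = 5.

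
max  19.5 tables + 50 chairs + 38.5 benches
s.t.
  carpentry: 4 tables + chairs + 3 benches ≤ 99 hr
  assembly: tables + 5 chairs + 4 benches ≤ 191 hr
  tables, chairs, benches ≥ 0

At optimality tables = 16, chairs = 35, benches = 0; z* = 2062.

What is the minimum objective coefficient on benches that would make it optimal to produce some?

45.5

Check each constraint at x*: carpentry 99/99 (tight); assembly 191/191 (tight).
Dual feasibility on the basic columns requires 4·y_carpentry + 1·y_assembly = 19.5, 1·y_carpentry + 5·y_assembly = 50.
This yields shadow prices y_carpentry = 2.5, y_assembly = 9.5.
benches enters the basis when its profit ≥ yᵀa₃ = 2.5·3 + 9.5·4 = 45.5.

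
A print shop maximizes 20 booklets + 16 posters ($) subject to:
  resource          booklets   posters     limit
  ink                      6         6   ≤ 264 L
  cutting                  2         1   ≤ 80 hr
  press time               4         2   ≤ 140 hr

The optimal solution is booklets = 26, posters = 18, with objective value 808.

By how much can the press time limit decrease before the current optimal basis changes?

52

Binding constraints: ink, press time. The basis is B = [[6,6],[4,2]] with det -12.
Per unit decrease in press time, x* moves by d = (-0.5, 0.5).
The basis stays optimal until booklets reaches 0; allowable decrease = 52 hr.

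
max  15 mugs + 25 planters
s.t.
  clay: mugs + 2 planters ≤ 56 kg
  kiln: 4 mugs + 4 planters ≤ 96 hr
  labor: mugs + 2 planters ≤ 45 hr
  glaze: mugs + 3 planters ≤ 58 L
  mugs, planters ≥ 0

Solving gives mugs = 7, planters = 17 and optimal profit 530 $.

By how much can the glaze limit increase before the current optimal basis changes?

Binding constraints: kiln, glaze. The basis is B = [[4,4],[1,3]] with det 8.
Per unit increase in glaze, x* moves by d = (-0.5, 0.5).
The basis stays optimal until labor becomes binding; allowable increase = 8 L.

8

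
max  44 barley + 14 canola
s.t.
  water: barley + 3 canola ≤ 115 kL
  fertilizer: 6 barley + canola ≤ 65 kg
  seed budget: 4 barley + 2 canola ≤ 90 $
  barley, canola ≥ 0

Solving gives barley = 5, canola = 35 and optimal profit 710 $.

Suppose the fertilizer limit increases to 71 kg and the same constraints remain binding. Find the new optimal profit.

Check each constraint at x*: water 110/115 (slack 5); fertilizer 65/65 (tight); seed budget 90/90 (tight).
Slack constraints have shadow price 0 (complementary slackness).
The binding rows give the dual system: 6·y_fertilizer + 4·y_seed budget = 44 and 1·y_fertilizer + 2·y_seed budget = 14.
→ y_fertilizer = 4 and y_seed budget = 5.
Δz = y_fertilizer·Δb = 4 × (6) = 24, so new z* = 710 + 24 = 734.

734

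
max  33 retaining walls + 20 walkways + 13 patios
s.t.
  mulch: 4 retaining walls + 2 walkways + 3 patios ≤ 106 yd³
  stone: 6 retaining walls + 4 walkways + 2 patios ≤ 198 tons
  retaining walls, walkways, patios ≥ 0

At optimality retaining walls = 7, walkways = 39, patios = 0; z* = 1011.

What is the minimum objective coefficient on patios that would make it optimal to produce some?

At the optimum: mulch uses 106 of 106 (binding); stone uses 198 of 198 (binding).
From A_Bᵀ y = c: 4·y_mulch + 6·y_stone = 33; 2·y_mulch + 4·y_stone = 20.
This yields shadow prices y_mulch = 3, y_stone = 3.5.
patios enters the basis when its profit ≥ yᵀa₃ = 3·3 + 3.5·2 = 16.

16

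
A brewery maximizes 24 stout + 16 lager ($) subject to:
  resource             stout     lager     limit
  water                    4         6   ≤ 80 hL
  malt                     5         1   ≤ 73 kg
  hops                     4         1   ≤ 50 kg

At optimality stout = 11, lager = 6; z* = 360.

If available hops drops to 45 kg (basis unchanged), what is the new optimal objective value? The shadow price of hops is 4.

Δb = -5, so new z* = 360 + (4)·(-5) = 360 − 20 = 340.

340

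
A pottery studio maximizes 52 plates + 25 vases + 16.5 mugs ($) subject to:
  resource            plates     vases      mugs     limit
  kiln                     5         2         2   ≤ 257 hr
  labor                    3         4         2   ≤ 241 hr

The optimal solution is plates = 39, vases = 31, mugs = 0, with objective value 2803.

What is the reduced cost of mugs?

Check each constraint at x*: kiln 257/257 (tight); labor 241/241 (tight).
The binding rows give the dual system: 5·y_kiln + 3·y_labor = 52 and 2·y_kiln + 4·y_labor = 25.
→ y_kiln = 9.5 and y_labor = 1.5.
Reduced cost of mugs: c₃ − yᵀa₃ = 16.5 − (9.5·2 + 1.5·2) = 16.5 − 22 = -5.5.

-5.5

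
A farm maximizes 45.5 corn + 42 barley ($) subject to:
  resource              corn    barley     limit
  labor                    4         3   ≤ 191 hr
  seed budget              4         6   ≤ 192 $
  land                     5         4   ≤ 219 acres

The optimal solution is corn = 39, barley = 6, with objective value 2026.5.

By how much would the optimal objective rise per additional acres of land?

Binding: seed budget and land. Non-binding: labor (17 unused).
Since labor is not tight, its dual is 0.
Dual feasibility on the basic columns requires 4·y_seed budget + 5·y_land = 45.5, 6·y_seed budget + 4·y_land = 42.
Solving: y_seed budget = 2, y_land = 7.5.
Shadow price of land = 7.5.

7.5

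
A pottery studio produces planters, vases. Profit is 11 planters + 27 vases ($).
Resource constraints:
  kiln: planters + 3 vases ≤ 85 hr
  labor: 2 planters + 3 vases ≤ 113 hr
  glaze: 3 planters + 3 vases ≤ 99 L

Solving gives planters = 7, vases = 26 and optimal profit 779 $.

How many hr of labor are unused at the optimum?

21

labor used = 2·7 + 3·26 = 92; slack = 113 − 92 = 21.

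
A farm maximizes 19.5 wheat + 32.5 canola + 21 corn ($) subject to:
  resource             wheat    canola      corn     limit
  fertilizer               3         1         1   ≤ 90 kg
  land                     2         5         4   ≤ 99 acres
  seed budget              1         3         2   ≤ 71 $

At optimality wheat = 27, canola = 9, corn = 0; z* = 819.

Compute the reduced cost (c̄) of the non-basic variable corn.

At the optimum: fertilizer uses 90 of 90 (binding); land uses 99 of 99 (binding); seed budget uses 54 of 71 (slack = 17).
By complementary slackness, y = 0 for the non-binding constraint.
Dual feasibility on the basic columns requires 3·y_fertilizer + 2·y_land = 19.5, 1·y_fertilizer + 5·y_land = 32.5.
Solving: y_fertilizer = 2.5, y_land = 6.
Reduced cost of corn: c₃ − yᵀa₃ = 21 − (2.5·1 + 6·4) = 21 − 26.5 = -5.5.

-5.5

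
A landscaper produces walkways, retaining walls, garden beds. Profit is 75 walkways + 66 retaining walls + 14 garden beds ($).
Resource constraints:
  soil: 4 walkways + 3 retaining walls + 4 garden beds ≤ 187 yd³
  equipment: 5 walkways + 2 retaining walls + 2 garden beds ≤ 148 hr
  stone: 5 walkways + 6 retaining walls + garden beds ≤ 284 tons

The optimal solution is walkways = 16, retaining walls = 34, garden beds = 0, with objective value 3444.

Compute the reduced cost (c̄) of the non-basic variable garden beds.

Binding: equipment and stone. Non-binding: soil (21 unused).
Since soil is not tight, its dual is 0.
From A_Bᵀ y = c: 5·y_equipment + 5·y_stone = 75; 2·y_equipment + 6·y_stone = 66.
Solving: y_equipment = 6, y_stone = 9.
Reduced cost of garden beds: c₃ − yᵀa₃ = 14 − (6·2 + 9·1) = 14 − 21 = -7.

-7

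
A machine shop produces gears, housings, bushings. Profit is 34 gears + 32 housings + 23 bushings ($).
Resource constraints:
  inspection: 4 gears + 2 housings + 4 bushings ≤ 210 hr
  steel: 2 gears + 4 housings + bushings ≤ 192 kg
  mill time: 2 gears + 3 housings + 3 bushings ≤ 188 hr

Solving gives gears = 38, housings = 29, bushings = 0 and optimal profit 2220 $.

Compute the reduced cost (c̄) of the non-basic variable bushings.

-6

At the optimum: inspection uses 210 of 210 (binding); steel uses 192 of 192 (binding); mill time uses 163 of 188 (slack = 25).
Slack constraints have shadow price 0 (complementary slackness).
Dual feasibility on the basic columns requires 4·y_inspection + 2·y_steel = 34, 2·y_inspection + 4·y_steel = 32.
This yields shadow prices y_inspection = 6, y_steel = 5.
Reduced cost of bushings: c₃ − yᵀa₃ = 23 − (6·4 + 5·1) = 23 − 29 = -6.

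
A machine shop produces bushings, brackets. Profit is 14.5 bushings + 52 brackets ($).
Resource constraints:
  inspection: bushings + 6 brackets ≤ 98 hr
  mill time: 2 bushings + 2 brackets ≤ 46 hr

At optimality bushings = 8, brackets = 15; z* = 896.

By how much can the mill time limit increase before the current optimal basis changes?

Binding constraints: inspection, mill time. The basis is B = [[1,6],[2,2]] with det -10.
Per unit increase in mill time, x* moves by d = (0.6, -0.1).
The basis stays optimal until brackets reaches 0; allowable increase = 150 hr.

150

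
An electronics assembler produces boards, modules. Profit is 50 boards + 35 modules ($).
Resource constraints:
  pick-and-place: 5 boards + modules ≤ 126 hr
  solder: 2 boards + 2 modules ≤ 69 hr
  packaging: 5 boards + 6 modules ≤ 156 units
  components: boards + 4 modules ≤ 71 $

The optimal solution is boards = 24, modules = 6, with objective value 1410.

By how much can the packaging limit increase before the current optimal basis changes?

28.125

Binding constraints: pick-and-place, packaging. The basis is B = [[5,1],[5,6]] with det 25.
Per unit increase in packaging, x* moves by d = (-0.04, 0.2).
The basis stays optimal until solder becomes binding; allowable increase = 28.125 units.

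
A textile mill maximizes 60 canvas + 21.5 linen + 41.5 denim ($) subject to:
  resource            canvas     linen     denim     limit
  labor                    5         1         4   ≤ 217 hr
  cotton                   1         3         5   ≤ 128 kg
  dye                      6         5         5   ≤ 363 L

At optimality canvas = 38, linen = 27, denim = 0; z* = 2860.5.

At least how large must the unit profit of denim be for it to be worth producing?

Check each constraint at x*: labor 217/217 (tight); cotton 119/128 (slack 9); dye 363/363 (tight).
Since cotton is not tight, its dual is 0.
The binding rows give the dual system: 5·y_labor + 6·y_dye = 60 and 1·y_labor + 5·y_dye = 21.5.
→ y_labor = 9 and y_dye = 2.5.
denim enters the basis when its profit ≥ yᵀa₃ = 9·4 + 2.5·5 = 48.5.

48.5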